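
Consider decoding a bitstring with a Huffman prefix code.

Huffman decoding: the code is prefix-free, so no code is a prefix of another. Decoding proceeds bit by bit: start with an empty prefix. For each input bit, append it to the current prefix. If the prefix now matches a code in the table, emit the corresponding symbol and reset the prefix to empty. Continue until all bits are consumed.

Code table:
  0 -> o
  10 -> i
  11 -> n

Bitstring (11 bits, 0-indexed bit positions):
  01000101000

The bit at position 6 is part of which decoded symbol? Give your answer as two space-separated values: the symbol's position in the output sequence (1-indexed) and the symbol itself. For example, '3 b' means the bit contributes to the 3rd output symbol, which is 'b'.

Bit 0: prefix='0' -> emit 'o', reset
Bit 1: prefix='1' (no match yet)
Bit 2: prefix='10' -> emit 'i', reset
Bit 3: prefix='0' -> emit 'o', reset
Bit 4: prefix='0' -> emit 'o', reset
Bit 5: prefix='1' (no match yet)
Bit 6: prefix='10' -> emit 'i', reset
Bit 7: prefix='1' (no match yet)
Bit 8: prefix='10' -> emit 'i', reset
Bit 9: prefix='0' -> emit 'o', reset
Bit 10: prefix='0' -> emit 'o', reset

Answer: 5 i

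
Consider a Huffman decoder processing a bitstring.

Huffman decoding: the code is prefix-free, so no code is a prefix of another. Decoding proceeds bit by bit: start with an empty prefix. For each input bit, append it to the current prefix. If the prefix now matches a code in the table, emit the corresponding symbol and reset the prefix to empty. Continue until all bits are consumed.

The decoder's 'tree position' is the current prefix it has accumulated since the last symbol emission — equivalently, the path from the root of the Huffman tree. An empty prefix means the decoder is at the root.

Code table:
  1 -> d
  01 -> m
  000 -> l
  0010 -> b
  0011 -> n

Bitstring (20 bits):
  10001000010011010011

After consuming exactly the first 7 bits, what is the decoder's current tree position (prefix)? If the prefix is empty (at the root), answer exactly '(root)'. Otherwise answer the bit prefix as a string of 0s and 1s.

Answer: 00

Derivation:
Bit 0: prefix='1' -> emit 'd', reset
Bit 1: prefix='0' (no match yet)
Bit 2: prefix='00' (no match yet)
Bit 3: prefix='000' -> emit 'l', reset
Bit 4: prefix='1' -> emit 'd', reset
Bit 5: prefix='0' (no match yet)
Bit 6: prefix='00' (no match yet)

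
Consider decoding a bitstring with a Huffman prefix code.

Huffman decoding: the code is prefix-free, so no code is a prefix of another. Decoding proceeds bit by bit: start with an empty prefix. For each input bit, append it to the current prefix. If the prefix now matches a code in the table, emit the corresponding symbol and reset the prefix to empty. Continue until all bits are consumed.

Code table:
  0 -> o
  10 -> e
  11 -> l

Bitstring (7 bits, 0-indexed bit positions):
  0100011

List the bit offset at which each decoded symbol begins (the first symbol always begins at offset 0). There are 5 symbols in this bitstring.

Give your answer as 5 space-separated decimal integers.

Answer: 0 1 3 4 5

Derivation:
Bit 0: prefix='0' -> emit 'o', reset
Bit 1: prefix='1' (no match yet)
Bit 2: prefix='10' -> emit 'e', reset
Bit 3: prefix='0' -> emit 'o', reset
Bit 4: prefix='0' -> emit 'o', reset
Bit 5: prefix='1' (no match yet)
Bit 6: prefix='11' -> emit 'l', reset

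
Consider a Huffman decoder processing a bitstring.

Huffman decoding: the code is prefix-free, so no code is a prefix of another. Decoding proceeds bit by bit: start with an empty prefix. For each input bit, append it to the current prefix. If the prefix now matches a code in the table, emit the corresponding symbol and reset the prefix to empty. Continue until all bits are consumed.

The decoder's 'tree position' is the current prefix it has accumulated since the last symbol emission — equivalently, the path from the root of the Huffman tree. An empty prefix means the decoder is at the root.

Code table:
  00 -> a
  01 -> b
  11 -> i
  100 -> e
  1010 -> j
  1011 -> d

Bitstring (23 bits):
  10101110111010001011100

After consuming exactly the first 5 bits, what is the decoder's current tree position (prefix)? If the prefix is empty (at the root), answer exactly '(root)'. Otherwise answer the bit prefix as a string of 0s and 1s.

Bit 0: prefix='1' (no match yet)
Bit 1: prefix='10' (no match yet)
Bit 2: prefix='101' (no match yet)
Bit 3: prefix='1010' -> emit 'j', reset
Bit 4: prefix='1' (no match yet)

Answer: 1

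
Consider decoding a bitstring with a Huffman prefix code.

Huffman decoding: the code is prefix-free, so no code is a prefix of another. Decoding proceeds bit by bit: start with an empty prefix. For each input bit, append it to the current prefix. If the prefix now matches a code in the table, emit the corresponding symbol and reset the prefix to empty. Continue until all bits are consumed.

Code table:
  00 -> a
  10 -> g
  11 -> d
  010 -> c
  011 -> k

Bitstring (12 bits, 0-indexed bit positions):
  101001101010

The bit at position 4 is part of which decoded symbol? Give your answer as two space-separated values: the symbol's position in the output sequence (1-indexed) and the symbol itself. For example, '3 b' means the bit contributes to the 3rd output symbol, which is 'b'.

Answer: 3 k

Derivation:
Bit 0: prefix='1' (no match yet)
Bit 1: prefix='10' -> emit 'g', reset
Bit 2: prefix='1' (no match yet)
Bit 3: prefix='10' -> emit 'g', reset
Bit 4: prefix='0' (no match yet)
Bit 5: prefix='01' (no match yet)
Bit 6: prefix='011' -> emit 'k', reset
Bit 7: prefix='0' (no match yet)
Bit 8: prefix='01' (no match yet)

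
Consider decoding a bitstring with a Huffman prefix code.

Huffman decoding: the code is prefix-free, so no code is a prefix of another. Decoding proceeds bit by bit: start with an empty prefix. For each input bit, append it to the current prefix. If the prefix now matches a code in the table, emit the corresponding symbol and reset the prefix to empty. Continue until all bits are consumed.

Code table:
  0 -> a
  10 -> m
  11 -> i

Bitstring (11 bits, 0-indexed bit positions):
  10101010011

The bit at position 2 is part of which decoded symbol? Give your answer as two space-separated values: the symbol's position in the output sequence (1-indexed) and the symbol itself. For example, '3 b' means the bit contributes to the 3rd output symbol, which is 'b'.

Bit 0: prefix='1' (no match yet)
Bit 1: prefix='10' -> emit 'm', reset
Bit 2: prefix='1' (no match yet)
Bit 3: prefix='10' -> emit 'm', reset
Bit 4: prefix='1' (no match yet)
Bit 5: prefix='10' -> emit 'm', reset
Bit 6: prefix='1' (no match yet)

Answer: 2 m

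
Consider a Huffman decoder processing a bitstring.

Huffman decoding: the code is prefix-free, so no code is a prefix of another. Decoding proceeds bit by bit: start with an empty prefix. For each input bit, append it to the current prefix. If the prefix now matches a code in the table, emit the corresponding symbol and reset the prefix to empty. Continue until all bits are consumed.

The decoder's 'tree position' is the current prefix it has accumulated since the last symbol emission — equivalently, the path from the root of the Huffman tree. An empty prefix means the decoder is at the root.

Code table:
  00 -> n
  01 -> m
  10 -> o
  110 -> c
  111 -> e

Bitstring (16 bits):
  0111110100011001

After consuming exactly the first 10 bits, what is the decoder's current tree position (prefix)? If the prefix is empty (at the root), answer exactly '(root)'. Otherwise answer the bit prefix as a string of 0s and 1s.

Answer: 0

Derivation:
Bit 0: prefix='0' (no match yet)
Bit 1: prefix='01' -> emit 'm', reset
Bit 2: prefix='1' (no match yet)
Bit 3: prefix='11' (no match yet)
Bit 4: prefix='111' -> emit 'e', reset
Bit 5: prefix='1' (no match yet)
Bit 6: prefix='10' -> emit 'o', reset
Bit 7: prefix='1' (no match yet)
Bit 8: prefix='10' -> emit 'o', reset
Bit 9: prefix='0' (no match yet)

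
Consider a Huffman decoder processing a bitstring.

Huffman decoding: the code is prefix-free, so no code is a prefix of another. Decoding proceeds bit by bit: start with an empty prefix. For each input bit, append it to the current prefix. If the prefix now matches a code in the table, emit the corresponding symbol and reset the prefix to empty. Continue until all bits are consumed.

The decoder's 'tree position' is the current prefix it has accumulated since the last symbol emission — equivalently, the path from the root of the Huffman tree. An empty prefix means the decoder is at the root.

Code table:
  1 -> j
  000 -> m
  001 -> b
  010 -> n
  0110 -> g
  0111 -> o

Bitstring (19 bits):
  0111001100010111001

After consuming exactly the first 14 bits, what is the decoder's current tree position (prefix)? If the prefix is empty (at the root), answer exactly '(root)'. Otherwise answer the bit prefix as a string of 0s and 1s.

Bit 0: prefix='0' (no match yet)
Bit 1: prefix='01' (no match yet)
Bit 2: prefix='011' (no match yet)
Bit 3: prefix='0111' -> emit 'o', reset
Bit 4: prefix='0' (no match yet)
Bit 5: prefix='00' (no match yet)
Bit 6: prefix='001' -> emit 'b', reset
Bit 7: prefix='1' -> emit 'j', reset
Bit 8: prefix='0' (no match yet)
Bit 9: prefix='00' (no match yet)
Bit 10: prefix='000' -> emit 'm', reset
Bit 11: prefix='1' -> emit 'j', reset
Bit 12: prefix='0' (no match yet)
Bit 13: prefix='01' (no match yet)

Answer: 01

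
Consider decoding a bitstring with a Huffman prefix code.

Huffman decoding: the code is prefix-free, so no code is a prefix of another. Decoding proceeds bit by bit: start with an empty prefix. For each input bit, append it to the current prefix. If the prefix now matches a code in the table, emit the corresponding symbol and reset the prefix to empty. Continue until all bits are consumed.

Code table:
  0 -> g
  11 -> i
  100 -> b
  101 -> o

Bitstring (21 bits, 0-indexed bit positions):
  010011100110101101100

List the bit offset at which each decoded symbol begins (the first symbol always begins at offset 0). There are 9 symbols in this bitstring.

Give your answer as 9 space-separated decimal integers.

Bit 0: prefix='0' -> emit 'g', reset
Bit 1: prefix='1' (no match yet)
Bit 2: prefix='10' (no match yet)
Bit 3: prefix='100' -> emit 'b', reset
Bit 4: prefix='1' (no match yet)
Bit 5: prefix='11' -> emit 'i', reset
Bit 6: prefix='1' (no match yet)
Bit 7: prefix='10' (no match yet)
Bit 8: prefix='100' -> emit 'b', reset
Bit 9: prefix='1' (no match yet)
Bit 10: prefix='11' -> emit 'i', reset
Bit 11: prefix='0' -> emit 'g', reset
Bit 12: prefix='1' (no match yet)
Bit 13: prefix='10' (no match yet)
Bit 14: prefix='101' -> emit 'o', reset
Bit 15: prefix='1' (no match yet)
Bit 16: prefix='10' (no match yet)
Bit 17: prefix='101' -> emit 'o', reset
Bit 18: prefix='1' (no match yet)
Bit 19: prefix='10' (no match yet)
Bit 20: prefix='100' -> emit 'b', reset

Answer: 0 1 4 6 9 11 12 15 18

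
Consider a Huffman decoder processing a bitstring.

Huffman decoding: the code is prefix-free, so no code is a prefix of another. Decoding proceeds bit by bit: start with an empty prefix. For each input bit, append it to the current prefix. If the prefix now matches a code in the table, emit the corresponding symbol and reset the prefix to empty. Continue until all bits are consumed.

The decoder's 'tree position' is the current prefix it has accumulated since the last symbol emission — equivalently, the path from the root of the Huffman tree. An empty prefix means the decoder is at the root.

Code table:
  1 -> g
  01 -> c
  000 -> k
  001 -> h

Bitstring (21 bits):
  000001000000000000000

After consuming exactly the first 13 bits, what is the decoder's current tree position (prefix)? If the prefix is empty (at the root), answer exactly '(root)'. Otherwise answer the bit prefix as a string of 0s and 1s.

Bit 0: prefix='0' (no match yet)
Bit 1: prefix='00' (no match yet)
Bit 2: prefix='000' -> emit 'k', reset
Bit 3: prefix='0' (no match yet)
Bit 4: prefix='00' (no match yet)
Bit 5: prefix='001' -> emit 'h', reset
Bit 6: prefix='0' (no match yet)
Bit 7: prefix='00' (no match yet)
Bit 8: prefix='000' -> emit 'k', reset
Bit 9: prefix='0' (no match yet)
Bit 10: prefix='00' (no match yet)
Bit 11: prefix='000' -> emit 'k', reset
Bit 12: prefix='0' (no match yet)

Answer: 0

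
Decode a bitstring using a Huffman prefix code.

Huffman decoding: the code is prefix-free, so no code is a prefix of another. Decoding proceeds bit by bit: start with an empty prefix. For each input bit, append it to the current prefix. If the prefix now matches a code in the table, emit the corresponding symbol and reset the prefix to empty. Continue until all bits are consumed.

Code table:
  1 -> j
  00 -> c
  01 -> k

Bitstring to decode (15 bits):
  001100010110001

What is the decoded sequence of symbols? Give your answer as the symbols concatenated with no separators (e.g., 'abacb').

Answer: cjjckkjck

Derivation:
Bit 0: prefix='0' (no match yet)
Bit 1: prefix='00' -> emit 'c', reset
Bit 2: prefix='1' -> emit 'j', reset
Bit 3: prefix='1' -> emit 'j', reset
Bit 4: prefix='0' (no match yet)
Bit 5: prefix='00' -> emit 'c', reset
Bit 6: prefix='0' (no match yet)
Bit 7: prefix='01' -> emit 'k', reset
Bit 8: prefix='0' (no match yet)
Bit 9: prefix='01' -> emit 'k', reset
Bit 10: prefix='1' -> emit 'j', reset
Bit 11: prefix='0' (no match yet)
Bit 12: prefix='00' -> emit 'c', reset
Bit 13: prefix='0' (no match yet)
Bit 14: prefix='01' -> emit 'k', reset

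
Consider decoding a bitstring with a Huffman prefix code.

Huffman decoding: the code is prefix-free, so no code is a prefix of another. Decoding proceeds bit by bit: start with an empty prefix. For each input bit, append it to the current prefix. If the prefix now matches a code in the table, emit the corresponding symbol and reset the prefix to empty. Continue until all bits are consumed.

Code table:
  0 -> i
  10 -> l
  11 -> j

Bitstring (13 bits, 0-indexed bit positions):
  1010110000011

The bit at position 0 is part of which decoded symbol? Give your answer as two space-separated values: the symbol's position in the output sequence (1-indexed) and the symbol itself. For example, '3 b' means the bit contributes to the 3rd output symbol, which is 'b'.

Bit 0: prefix='1' (no match yet)
Bit 1: prefix='10' -> emit 'l', reset
Bit 2: prefix='1' (no match yet)
Bit 3: prefix='10' -> emit 'l', reset
Bit 4: prefix='1' (no match yet)

Answer: 1 l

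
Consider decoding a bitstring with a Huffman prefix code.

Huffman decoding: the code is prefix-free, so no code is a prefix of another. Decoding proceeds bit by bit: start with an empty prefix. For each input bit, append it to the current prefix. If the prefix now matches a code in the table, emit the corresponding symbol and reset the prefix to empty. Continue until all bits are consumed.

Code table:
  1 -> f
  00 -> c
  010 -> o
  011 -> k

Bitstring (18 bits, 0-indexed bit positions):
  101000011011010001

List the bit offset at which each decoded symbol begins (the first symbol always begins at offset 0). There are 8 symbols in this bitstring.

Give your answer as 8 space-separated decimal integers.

Bit 0: prefix='1' -> emit 'f', reset
Bit 1: prefix='0' (no match yet)
Bit 2: prefix='01' (no match yet)
Bit 3: prefix='010' -> emit 'o', reset
Bit 4: prefix='0' (no match yet)
Bit 5: prefix='00' -> emit 'c', reset
Bit 6: prefix='0' (no match yet)
Bit 7: prefix='01' (no match yet)
Bit 8: prefix='011' -> emit 'k', reset
Bit 9: prefix='0' (no match yet)
Bit 10: prefix='01' (no match yet)
Bit 11: prefix='011' -> emit 'k', reset
Bit 12: prefix='0' (no match yet)
Bit 13: prefix='01' (no match yet)
Bit 14: prefix='010' -> emit 'o', reset
Bit 15: prefix='0' (no match yet)
Bit 16: prefix='00' -> emit 'c', reset
Bit 17: prefix='1' -> emit 'f', reset

Answer: 0 1 4 6 9 12 15 17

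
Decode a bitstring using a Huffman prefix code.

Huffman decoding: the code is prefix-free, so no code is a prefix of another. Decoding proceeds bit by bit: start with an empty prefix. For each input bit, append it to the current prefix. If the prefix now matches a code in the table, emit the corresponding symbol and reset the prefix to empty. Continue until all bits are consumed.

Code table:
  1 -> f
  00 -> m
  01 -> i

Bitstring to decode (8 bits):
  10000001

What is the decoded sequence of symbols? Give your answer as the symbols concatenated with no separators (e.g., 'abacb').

Bit 0: prefix='1' -> emit 'f', reset
Bit 1: prefix='0' (no match yet)
Bit 2: prefix='00' -> emit 'm', reset
Bit 3: prefix='0' (no match yet)
Bit 4: prefix='00' -> emit 'm', reset
Bit 5: prefix='0' (no match yet)
Bit 6: prefix='00' -> emit 'm', reset
Bit 7: prefix='1' -> emit 'f', reset

Answer: fmmmf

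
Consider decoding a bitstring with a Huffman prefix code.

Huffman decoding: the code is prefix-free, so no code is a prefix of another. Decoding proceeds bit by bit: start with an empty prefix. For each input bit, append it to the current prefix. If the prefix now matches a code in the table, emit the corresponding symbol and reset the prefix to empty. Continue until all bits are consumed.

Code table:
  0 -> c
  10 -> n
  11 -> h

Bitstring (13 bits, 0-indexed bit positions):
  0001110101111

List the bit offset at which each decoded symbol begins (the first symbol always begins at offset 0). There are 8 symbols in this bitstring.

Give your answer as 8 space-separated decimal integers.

Answer: 0 1 2 3 5 7 9 11

Derivation:
Bit 0: prefix='0' -> emit 'c', reset
Bit 1: prefix='0' -> emit 'c', reset
Bit 2: prefix='0' -> emit 'c', reset
Bit 3: prefix='1' (no match yet)
Bit 4: prefix='11' -> emit 'h', reset
Bit 5: prefix='1' (no match yet)
Bit 6: prefix='10' -> emit 'n', reset
Bit 7: prefix='1' (no match yet)
Bit 8: prefix='10' -> emit 'n', reset
Bit 9: prefix='1' (no match yet)
Bit 10: prefix='11' -> emit 'h', reset
Bit 11: prefix='1' (no match yet)
Bit 12: prefix='11' -> emit 'h', reset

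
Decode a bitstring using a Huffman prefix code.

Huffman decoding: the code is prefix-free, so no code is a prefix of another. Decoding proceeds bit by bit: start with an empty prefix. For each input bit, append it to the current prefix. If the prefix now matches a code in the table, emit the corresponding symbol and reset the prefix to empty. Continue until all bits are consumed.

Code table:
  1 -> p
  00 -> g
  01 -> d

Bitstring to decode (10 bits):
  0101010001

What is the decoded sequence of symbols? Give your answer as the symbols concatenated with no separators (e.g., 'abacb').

Answer: dddgd

Derivation:
Bit 0: prefix='0' (no match yet)
Bit 1: prefix='01' -> emit 'd', reset
Bit 2: prefix='0' (no match yet)
Bit 3: prefix='01' -> emit 'd', reset
Bit 4: prefix='0' (no match yet)
Bit 5: prefix='01' -> emit 'd', reset
Bit 6: prefix='0' (no match yet)
Bit 7: prefix='00' -> emit 'g', reset
Bit 8: prefix='0' (no match yet)
Bit 9: prefix='01' -> emit 'd', reset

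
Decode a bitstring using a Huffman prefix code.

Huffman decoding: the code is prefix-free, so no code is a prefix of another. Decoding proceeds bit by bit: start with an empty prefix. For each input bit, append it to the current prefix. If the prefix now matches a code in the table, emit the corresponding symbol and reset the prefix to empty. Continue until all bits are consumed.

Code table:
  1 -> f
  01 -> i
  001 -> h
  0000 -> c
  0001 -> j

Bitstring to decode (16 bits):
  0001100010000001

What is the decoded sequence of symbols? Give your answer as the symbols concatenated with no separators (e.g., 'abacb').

Answer: jfjch

Derivation:
Bit 0: prefix='0' (no match yet)
Bit 1: prefix='00' (no match yet)
Bit 2: prefix='000' (no match yet)
Bit 3: prefix='0001' -> emit 'j', reset
Bit 4: prefix='1' -> emit 'f', reset
Bit 5: prefix='0' (no match yet)
Bit 6: prefix='00' (no match yet)
Bit 7: prefix='000' (no match yet)
Bit 8: prefix='0001' -> emit 'j', reset
Bit 9: prefix='0' (no match yet)
Bit 10: prefix='00' (no match yet)
Bit 11: prefix='000' (no match yet)
Bit 12: prefix='0000' -> emit 'c', reset
Bit 13: prefix='0' (no match yet)
Bit 14: prefix='00' (no match yet)
Bit 15: prefix='001' -> emit 'h', reset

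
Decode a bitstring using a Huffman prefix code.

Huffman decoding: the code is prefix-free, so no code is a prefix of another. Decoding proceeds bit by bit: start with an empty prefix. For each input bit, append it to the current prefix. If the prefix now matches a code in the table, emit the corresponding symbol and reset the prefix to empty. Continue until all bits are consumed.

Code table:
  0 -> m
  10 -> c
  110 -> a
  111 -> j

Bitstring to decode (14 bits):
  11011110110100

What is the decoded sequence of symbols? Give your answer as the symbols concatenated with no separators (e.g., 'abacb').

Answer: ajcacm

Derivation:
Bit 0: prefix='1' (no match yet)
Bit 1: prefix='11' (no match yet)
Bit 2: prefix='110' -> emit 'a', reset
Bit 3: prefix='1' (no match yet)
Bit 4: prefix='11' (no match yet)
Bit 5: prefix='111' -> emit 'j', reset
Bit 6: prefix='1' (no match yet)
Bit 7: prefix='10' -> emit 'c', reset
Bit 8: prefix='1' (no match yet)
Bit 9: prefix='11' (no match yet)
Bit 10: prefix='110' -> emit 'a', reset
Bit 11: prefix='1' (no match yet)
Bit 12: prefix='10' -> emit 'c', reset
Bit 13: prefix='0' -> emit 'm', reset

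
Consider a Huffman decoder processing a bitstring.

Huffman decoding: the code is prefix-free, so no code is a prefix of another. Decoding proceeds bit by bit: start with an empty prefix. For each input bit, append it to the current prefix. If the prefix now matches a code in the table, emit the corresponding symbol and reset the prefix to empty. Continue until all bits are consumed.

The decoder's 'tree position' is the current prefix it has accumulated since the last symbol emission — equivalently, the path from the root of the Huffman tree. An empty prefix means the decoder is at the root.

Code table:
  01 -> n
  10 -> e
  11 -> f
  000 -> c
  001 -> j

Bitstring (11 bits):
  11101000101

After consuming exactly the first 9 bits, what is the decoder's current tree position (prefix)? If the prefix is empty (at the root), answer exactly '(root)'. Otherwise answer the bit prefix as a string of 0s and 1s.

Bit 0: prefix='1' (no match yet)
Bit 1: prefix='11' -> emit 'f', reset
Bit 2: prefix='1' (no match yet)
Bit 3: prefix='10' -> emit 'e', reset
Bit 4: prefix='1' (no match yet)
Bit 5: prefix='10' -> emit 'e', reset
Bit 6: prefix='0' (no match yet)
Bit 7: prefix='00' (no match yet)
Bit 8: prefix='001' -> emit 'j', reset

Answer: (root)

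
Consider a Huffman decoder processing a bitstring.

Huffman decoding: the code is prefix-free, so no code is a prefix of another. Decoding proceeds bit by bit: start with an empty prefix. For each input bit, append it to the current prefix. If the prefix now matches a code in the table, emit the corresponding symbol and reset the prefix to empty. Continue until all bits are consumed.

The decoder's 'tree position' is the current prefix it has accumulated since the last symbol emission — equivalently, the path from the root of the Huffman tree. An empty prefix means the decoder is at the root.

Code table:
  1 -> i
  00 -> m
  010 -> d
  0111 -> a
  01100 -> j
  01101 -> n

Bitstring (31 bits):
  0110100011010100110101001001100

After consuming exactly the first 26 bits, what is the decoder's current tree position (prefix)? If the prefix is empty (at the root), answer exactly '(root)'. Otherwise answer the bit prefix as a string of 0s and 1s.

Bit 0: prefix='0' (no match yet)
Bit 1: prefix='01' (no match yet)
Bit 2: prefix='011' (no match yet)
Bit 3: prefix='0110' (no match yet)
Bit 4: prefix='01101' -> emit 'n', reset
Bit 5: prefix='0' (no match yet)
Bit 6: prefix='00' -> emit 'm', reset
Bit 7: prefix='0' (no match yet)
Bit 8: prefix='01' (no match yet)
Bit 9: prefix='011' (no match yet)
Bit 10: prefix='0110' (no match yet)
Bit 11: prefix='01101' -> emit 'n', reset
Bit 12: prefix='0' (no match yet)
Bit 13: prefix='01' (no match yet)
Bit 14: prefix='010' -> emit 'd', reset
Bit 15: prefix='0' (no match yet)
Bit 16: prefix='01' (no match yet)
Bit 17: prefix='011' (no match yet)
Bit 18: prefix='0110' (no match yet)
Bit 19: prefix='01101' -> emit 'n', reset
Bit 20: prefix='0' (no match yet)
Bit 21: prefix='01' (no match yet)
Bit 22: prefix='010' -> emit 'd', reset
Bit 23: prefix='0' (no match yet)
Bit 24: prefix='01' (no match yet)
Bit 25: prefix='010' -> emit 'd', reset

Answer: (root)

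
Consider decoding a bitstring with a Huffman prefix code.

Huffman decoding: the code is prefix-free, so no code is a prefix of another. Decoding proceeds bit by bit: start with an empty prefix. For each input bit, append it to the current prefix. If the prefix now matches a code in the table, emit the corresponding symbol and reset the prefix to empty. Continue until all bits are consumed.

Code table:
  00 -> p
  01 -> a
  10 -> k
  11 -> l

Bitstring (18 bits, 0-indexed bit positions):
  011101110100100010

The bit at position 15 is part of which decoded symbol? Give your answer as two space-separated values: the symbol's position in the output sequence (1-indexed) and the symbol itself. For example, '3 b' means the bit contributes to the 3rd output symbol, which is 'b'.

Bit 0: prefix='0' (no match yet)
Bit 1: prefix='01' -> emit 'a', reset
Bit 2: prefix='1' (no match yet)
Bit 3: prefix='11' -> emit 'l', reset
Bit 4: prefix='0' (no match yet)
Bit 5: prefix='01' -> emit 'a', reset
Bit 6: prefix='1' (no match yet)
Bit 7: prefix='11' -> emit 'l', reset
Bit 8: prefix='0' (no match yet)
Bit 9: prefix='01' -> emit 'a', reset
Bit 10: prefix='0' (no match yet)
Bit 11: prefix='00' -> emit 'p', reset
Bit 12: prefix='1' (no match yet)
Bit 13: prefix='10' -> emit 'k', reset
Bit 14: prefix='0' (no match yet)
Bit 15: prefix='00' -> emit 'p', reset
Bit 16: prefix='1' (no match yet)
Bit 17: prefix='10' -> emit 'k', reset

Answer: 8 p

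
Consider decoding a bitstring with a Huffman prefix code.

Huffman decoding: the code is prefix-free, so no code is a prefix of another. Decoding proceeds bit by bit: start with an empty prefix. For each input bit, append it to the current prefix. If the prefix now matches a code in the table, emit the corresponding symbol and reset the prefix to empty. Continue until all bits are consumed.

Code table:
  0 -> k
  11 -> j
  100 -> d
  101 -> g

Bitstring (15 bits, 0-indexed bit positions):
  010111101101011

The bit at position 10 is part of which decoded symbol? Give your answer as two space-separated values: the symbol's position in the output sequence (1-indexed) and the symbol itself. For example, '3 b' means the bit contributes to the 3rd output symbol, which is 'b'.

Bit 0: prefix='0' -> emit 'k', reset
Bit 1: prefix='1' (no match yet)
Bit 2: prefix='10' (no match yet)
Bit 3: prefix='101' -> emit 'g', reset
Bit 4: prefix='1' (no match yet)
Bit 5: prefix='11' -> emit 'j', reset
Bit 6: prefix='1' (no match yet)
Bit 7: prefix='10' (no match yet)
Bit 8: prefix='101' -> emit 'g', reset
Bit 9: prefix='1' (no match yet)
Bit 10: prefix='10' (no match yet)
Bit 11: prefix='101' -> emit 'g', reset
Bit 12: prefix='0' -> emit 'k', reset
Bit 13: prefix='1' (no match yet)
Bit 14: prefix='11' -> emit 'j', reset

Answer: 5 g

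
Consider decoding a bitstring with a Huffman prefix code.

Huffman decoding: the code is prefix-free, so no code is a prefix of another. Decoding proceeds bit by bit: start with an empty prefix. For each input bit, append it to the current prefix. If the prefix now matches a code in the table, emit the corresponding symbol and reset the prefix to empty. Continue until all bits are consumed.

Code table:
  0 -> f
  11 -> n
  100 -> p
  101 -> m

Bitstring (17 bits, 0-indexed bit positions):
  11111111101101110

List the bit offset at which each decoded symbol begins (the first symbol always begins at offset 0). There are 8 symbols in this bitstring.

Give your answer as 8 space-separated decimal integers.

Answer: 0 2 4 6 8 11 14 16

Derivation:
Bit 0: prefix='1' (no match yet)
Bit 1: prefix='11' -> emit 'n', reset
Bit 2: prefix='1' (no match yet)
Bit 3: prefix='11' -> emit 'n', reset
Bit 4: prefix='1' (no match yet)
Bit 5: prefix='11' -> emit 'n', reset
Bit 6: prefix='1' (no match yet)
Bit 7: prefix='11' -> emit 'n', reset
Bit 8: prefix='1' (no match yet)
Bit 9: prefix='10' (no match yet)
Bit 10: prefix='101' -> emit 'm', reset
Bit 11: prefix='1' (no match yet)
Bit 12: prefix='10' (no match yet)
Bit 13: prefix='101' -> emit 'm', reset
Bit 14: prefix='1' (no match yet)
Bit 15: prefix='11' -> emit 'n', reset
Bit 16: prefix='0' -> emit 'f', reset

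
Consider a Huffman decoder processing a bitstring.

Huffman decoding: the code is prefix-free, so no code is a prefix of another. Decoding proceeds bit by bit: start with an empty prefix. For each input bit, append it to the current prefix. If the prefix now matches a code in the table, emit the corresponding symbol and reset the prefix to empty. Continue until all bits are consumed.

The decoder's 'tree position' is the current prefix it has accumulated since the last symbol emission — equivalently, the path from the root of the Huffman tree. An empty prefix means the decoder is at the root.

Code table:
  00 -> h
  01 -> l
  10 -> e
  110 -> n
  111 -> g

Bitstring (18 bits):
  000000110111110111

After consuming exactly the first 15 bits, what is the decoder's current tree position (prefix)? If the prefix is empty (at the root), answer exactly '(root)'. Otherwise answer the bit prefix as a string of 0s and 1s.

Bit 0: prefix='0' (no match yet)
Bit 1: prefix='00' -> emit 'h', reset
Bit 2: prefix='0' (no match yet)
Bit 3: prefix='00' -> emit 'h', reset
Bit 4: prefix='0' (no match yet)
Bit 5: prefix='00' -> emit 'h', reset
Bit 6: prefix='1' (no match yet)
Bit 7: prefix='11' (no match yet)
Bit 8: prefix='110' -> emit 'n', reset
Bit 9: prefix='1' (no match yet)
Bit 10: prefix='11' (no match yet)
Bit 11: prefix='111' -> emit 'g', reset
Bit 12: prefix='1' (no match yet)
Bit 13: prefix='11' (no match yet)
Bit 14: prefix='110' -> emit 'n', reset

Answer: (root)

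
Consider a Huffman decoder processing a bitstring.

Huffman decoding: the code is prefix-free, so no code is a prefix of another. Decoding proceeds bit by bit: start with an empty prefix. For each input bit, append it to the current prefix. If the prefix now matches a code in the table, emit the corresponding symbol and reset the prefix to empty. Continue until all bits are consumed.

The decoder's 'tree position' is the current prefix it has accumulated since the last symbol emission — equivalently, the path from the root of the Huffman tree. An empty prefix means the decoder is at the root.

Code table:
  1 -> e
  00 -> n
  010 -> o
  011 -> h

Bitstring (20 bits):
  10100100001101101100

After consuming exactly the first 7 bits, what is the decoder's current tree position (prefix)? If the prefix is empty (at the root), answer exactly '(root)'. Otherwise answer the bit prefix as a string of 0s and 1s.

Bit 0: prefix='1' -> emit 'e', reset
Bit 1: prefix='0' (no match yet)
Bit 2: prefix='01' (no match yet)
Bit 3: prefix='010' -> emit 'o', reset
Bit 4: prefix='0' (no match yet)
Bit 5: prefix='01' (no match yet)
Bit 6: prefix='010' -> emit 'o', reset

Answer: (root)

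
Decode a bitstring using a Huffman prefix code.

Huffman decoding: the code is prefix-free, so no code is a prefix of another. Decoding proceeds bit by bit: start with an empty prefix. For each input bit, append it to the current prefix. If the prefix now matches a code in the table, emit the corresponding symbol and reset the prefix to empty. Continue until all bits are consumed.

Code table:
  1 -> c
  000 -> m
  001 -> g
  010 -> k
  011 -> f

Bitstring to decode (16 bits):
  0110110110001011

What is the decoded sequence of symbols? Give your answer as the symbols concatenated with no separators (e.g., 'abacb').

Bit 0: prefix='0' (no match yet)
Bit 1: prefix='01' (no match yet)
Bit 2: prefix='011' -> emit 'f', reset
Bit 3: prefix='0' (no match yet)
Bit 4: prefix='01' (no match yet)
Bit 5: prefix='011' -> emit 'f', reset
Bit 6: prefix='0' (no match yet)
Bit 7: prefix='01' (no match yet)
Bit 8: prefix='011' -> emit 'f', reset
Bit 9: prefix='0' (no match yet)
Bit 10: prefix='00' (no match yet)
Bit 11: prefix='000' -> emit 'm', reset
Bit 12: prefix='1' -> emit 'c', reset
Bit 13: prefix='0' (no match yet)
Bit 14: prefix='01' (no match yet)
Bit 15: prefix='011' -> emit 'f', reset

Answer: fffmcf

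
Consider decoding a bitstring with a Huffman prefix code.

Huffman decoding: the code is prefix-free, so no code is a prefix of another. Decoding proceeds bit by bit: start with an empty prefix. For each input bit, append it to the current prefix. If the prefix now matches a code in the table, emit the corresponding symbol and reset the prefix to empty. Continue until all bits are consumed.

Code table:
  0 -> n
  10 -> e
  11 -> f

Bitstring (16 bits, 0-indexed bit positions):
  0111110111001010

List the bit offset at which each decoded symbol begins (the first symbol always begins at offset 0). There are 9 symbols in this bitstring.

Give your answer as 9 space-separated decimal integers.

Bit 0: prefix='0' -> emit 'n', reset
Bit 1: prefix='1' (no match yet)
Bit 2: prefix='11' -> emit 'f', reset
Bit 3: prefix='1' (no match yet)
Bit 4: prefix='11' -> emit 'f', reset
Bit 5: prefix='1' (no match yet)
Bit 6: prefix='10' -> emit 'e', reset
Bit 7: prefix='1' (no match yet)
Bit 8: prefix='11' -> emit 'f', reset
Bit 9: prefix='1' (no match yet)
Bit 10: prefix='10' -> emit 'e', reset
Bit 11: prefix='0' -> emit 'n', reset
Bit 12: prefix='1' (no match yet)
Bit 13: prefix='10' -> emit 'e', reset
Bit 14: prefix='1' (no match yet)
Bit 15: prefix='10' -> emit 'e', reset

Answer: 0 1 3 5 7 9 11 12 14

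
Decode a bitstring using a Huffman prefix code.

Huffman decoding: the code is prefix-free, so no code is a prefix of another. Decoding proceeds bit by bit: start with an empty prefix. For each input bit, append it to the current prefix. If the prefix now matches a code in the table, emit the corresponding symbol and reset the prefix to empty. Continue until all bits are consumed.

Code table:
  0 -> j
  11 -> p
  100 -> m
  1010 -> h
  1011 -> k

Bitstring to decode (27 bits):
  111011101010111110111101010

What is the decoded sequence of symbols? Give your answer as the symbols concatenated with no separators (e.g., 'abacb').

Answer: pkhkpkpjh

Derivation:
Bit 0: prefix='1' (no match yet)
Bit 1: prefix='11' -> emit 'p', reset
Bit 2: prefix='1' (no match yet)
Bit 3: prefix='10' (no match yet)
Bit 4: prefix='101' (no match yet)
Bit 5: prefix='1011' -> emit 'k', reset
Bit 6: prefix='1' (no match yet)
Bit 7: prefix='10' (no match yet)
Bit 8: prefix='101' (no match yet)
Bit 9: prefix='1010' -> emit 'h', reset
Bit 10: prefix='1' (no match yet)
Bit 11: prefix='10' (no match yet)
Bit 12: prefix='101' (no match yet)
Bit 13: prefix='1011' -> emit 'k', reset
Bit 14: prefix='1' (no match yet)
Bit 15: prefix='11' -> emit 'p', reset
Bit 16: prefix='1' (no match yet)
Bit 17: prefix='10' (no match yet)
Bit 18: prefix='101' (no match yet)
Bit 19: prefix='1011' -> emit 'k', reset
Bit 20: prefix='1' (no match yet)
Bit 21: prefix='11' -> emit 'p', reset
Bit 22: prefix='0' -> emit 'j', reset
Bit 23: prefix='1' (no match yet)
Bit 24: prefix='10' (no match yet)
Bit 25: prefix='101' (no match yet)
Bit 26: prefix='1010' -> emit 'h', reset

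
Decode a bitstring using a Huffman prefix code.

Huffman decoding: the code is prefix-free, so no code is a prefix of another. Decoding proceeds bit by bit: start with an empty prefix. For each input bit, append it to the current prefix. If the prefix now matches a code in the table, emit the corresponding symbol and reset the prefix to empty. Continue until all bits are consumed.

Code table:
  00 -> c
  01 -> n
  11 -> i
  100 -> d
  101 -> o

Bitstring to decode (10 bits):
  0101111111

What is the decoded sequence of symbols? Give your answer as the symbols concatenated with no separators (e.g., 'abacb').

Answer: nniii

Derivation:
Bit 0: prefix='0' (no match yet)
Bit 1: prefix='01' -> emit 'n', reset
Bit 2: prefix='0' (no match yet)
Bit 3: prefix='01' -> emit 'n', reset
Bit 4: prefix='1' (no match yet)
Bit 5: prefix='11' -> emit 'i', reset
Bit 6: prefix='1' (no match yet)
Bit 7: prefix='11' -> emit 'i', reset
Bit 8: prefix='1' (no match yet)
Bit 9: prefix='11' -> emit 'i', reset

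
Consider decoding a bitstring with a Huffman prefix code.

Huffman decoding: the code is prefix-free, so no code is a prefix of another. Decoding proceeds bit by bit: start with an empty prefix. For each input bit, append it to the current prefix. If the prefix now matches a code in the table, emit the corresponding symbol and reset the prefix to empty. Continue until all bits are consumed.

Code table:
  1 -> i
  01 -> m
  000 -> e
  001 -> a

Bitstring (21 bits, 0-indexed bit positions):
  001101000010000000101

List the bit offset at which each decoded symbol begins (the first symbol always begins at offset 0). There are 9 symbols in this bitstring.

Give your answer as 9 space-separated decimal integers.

Bit 0: prefix='0' (no match yet)
Bit 1: prefix='00' (no match yet)
Bit 2: prefix='001' -> emit 'a', reset
Bit 3: prefix='1' -> emit 'i', reset
Bit 4: prefix='0' (no match yet)
Bit 5: prefix='01' -> emit 'm', reset
Bit 6: prefix='0' (no match yet)
Bit 7: prefix='00' (no match yet)
Bit 8: prefix='000' -> emit 'e', reset
Bit 9: prefix='0' (no match yet)
Bit 10: prefix='01' -> emit 'm', reset
Bit 11: prefix='0' (no match yet)
Bit 12: prefix='00' (no match yet)
Bit 13: prefix='000' -> emit 'e', reset
Bit 14: prefix='0' (no match yet)
Bit 15: prefix='00' (no match yet)
Bit 16: prefix='000' -> emit 'e', reset
Bit 17: prefix='0' (no match yet)
Bit 18: prefix='01' -> emit 'm', reset
Bit 19: prefix='0' (no match yet)
Bit 20: prefix='01' -> emit 'm', reset

Answer: 0 3 4 6 9 11 14 17 19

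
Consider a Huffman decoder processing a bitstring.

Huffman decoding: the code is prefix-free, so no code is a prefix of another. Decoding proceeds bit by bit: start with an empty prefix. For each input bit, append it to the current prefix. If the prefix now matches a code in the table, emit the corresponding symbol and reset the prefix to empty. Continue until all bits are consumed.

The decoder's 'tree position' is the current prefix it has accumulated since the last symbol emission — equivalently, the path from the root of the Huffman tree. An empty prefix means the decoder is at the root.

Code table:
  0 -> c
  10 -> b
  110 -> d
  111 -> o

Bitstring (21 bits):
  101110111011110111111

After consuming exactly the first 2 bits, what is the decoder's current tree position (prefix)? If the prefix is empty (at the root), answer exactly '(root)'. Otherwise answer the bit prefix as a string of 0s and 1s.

Bit 0: prefix='1' (no match yet)
Bit 1: prefix='10' -> emit 'b', reset

Answer: (root)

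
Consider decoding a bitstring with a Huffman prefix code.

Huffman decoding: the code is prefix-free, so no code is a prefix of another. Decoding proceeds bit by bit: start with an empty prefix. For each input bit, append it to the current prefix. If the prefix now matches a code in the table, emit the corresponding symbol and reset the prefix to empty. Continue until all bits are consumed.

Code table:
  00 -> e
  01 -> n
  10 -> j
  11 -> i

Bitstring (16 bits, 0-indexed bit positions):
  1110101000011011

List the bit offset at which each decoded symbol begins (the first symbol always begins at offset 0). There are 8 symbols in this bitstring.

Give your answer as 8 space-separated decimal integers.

Bit 0: prefix='1' (no match yet)
Bit 1: prefix='11' -> emit 'i', reset
Bit 2: prefix='1' (no match yet)
Bit 3: prefix='10' -> emit 'j', reset
Bit 4: prefix='1' (no match yet)
Bit 5: prefix='10' -> emit 'j', reset
Bit 6: prefix='1' (no match yet)
Bit 7: prefix='10' -> emit 'j', reset
Bit 8: prefix='0' (no match yet)
Bit 9: prefix='00' -> emit 'e', reset
Bit 10: prefix='0' (no match yet)
Bit 11: prefix='01' -> emit 'n', reset
Bit 12: prefix='1' (no match yet)
Bit 13: prefix='10' -> emit 'j', reset
Bit 14: prefix='1' (no match yet)
Bit 15: prefix='11' -> emit 'i', reset

Answer: 0 2 4 6 8 10 12 14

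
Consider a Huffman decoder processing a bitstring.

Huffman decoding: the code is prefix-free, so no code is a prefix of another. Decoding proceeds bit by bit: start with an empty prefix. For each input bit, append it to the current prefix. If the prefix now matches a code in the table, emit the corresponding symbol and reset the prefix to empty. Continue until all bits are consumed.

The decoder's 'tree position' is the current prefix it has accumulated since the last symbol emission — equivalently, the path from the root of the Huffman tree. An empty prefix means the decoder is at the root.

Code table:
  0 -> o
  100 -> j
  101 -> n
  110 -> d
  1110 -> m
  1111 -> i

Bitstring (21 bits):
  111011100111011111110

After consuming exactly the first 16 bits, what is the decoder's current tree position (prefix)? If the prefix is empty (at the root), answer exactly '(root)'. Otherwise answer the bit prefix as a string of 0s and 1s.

Answer: 111

Derivation:
Bit 0: prefix='1' (no match yet)
Bit 1: prefix='11' (no match yet)
Bit 2: prefix='111' (no match yet)
Bit 3: prefix='1110' -> emit 'm', reset
Bit 4: prefix='1' (no match yet)
Bit 5: prefix='11' (no match yet)
Bit 6: prefix='111' (no match yet)
Bit 7: prefix='1110' -> emit 'm', reset
Bit 8: prefix='0' -> emit 'o', reset
Bit 9: prefix='1' (no match yet)
Bit 10: prefix='11' (no match yet)
Bit 11: prefix='111' (no match yet)
Bit 12: prefix='1110' -> emit 'm', reset
Bit 13: prefix='1' (no match yet)
Bit 14: prefix='11' (no match yet)
Bit 15: prefix='111' (no match yet)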